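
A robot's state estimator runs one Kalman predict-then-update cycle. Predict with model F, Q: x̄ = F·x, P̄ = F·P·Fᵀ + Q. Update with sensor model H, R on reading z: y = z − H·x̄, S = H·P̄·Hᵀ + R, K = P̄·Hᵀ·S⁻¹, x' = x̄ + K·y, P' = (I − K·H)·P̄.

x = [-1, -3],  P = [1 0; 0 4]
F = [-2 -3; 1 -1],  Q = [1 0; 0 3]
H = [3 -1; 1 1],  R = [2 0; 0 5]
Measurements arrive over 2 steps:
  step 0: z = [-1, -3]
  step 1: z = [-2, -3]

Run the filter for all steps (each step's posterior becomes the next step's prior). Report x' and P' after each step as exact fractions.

step 0: x' = [-4297/5381, -7926/5381], P' = [2006/5381 3064/5381; 3064/5381 10796/5381]
step 1: x' = [-1648815/1619024, -5289041/4857072], P' = [1671055/4857072 2275675/4857072; 2275675/4857072 7998455/4857072]

step 0: x̄ = F·x = [11, 2]
step 0: P̄ = F·P·Fᵀ + Q = [41 10; 10 8]
step 0: y = z − H·x̄ = [-32, -16]
step 0: S = H·P̄·Hᵀ + R = [319 135; 135 74]
step 0: K = P̄·Hᵀ·S⁻¹ = [1477/5381 1014/5381; -802/5381 2772/5381]
step 0: x' = x̄ + K·y = [-4297/5381, -7926/5381]
step 0: P' = (I − K·H)·P̄ = [2006/5381 3064/5381; 3064/5381 10796/5381]
step 1: x̄ = F·x = [32372/5381, 3629/5381]
step 1: P̄ = F·P·Fᵀ + Q = [147337/5381 25312/5381; 25312/5381 22817/5381]
step 1: y = z − H·x̄ = [-104249/5381, -52144/5381]
step 1: S = H·P̄·Hᵀ + R = [1207740/5381 469818/5381; 469818/5381 247683/5381]
step 1: K = P̄·Hᵀ·S⁻¹ = [1368745/4857072 394673/2428536; -585715/4857072 342471/809512]
step 1: x' = x̄ + K·y = [-1648815/1619024, -5289041/4857072]
step 1: P' = (I − K·H)·P̄ = [1671055/4857072 2275675/4857072; 2275675/4857072 7998455/4857072]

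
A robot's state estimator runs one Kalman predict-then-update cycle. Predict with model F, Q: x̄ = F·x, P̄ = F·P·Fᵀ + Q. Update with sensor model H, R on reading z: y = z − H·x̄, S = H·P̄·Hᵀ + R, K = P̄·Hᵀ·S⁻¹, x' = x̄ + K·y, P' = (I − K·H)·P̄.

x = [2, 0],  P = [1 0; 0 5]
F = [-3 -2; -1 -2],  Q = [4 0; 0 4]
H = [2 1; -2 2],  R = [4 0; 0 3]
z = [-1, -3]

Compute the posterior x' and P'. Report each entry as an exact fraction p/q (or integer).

x̄ = F·x = [-6, -2]
P̄ = F·P·Fᵀ + Q = [33 23; 23 25]
y = z − H·x̄ = [13, -11]
S = H·P̄·Hᵀ + R = [253 -36; -36 51]
K = P̄·Hᵀ·S⁻¹ = [1273/3869 -1856/11607; 1255/3869 3568/11607]
x' = x̄ + K·y = [421/11607, -13517/11607]
P' = (I − K·H)·P̄ = [6020/11607 3236/11607; 3236/11607 8588/11607]

x' = [421/11607, -13517/11607]
P' = [6020/11607 3236/11607; 3236/11607 8588/11607]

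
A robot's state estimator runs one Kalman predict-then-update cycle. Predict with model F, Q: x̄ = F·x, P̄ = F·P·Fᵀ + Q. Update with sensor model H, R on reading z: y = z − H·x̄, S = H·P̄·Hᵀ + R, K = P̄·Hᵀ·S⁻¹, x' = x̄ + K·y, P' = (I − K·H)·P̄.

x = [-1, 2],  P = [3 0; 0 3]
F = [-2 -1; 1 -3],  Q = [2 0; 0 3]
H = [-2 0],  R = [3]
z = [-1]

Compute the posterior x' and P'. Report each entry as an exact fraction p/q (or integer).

x' = [34/71, -491/71]
P' = [51/71 9/71; 9/71 2307/71]

x̄ = F·x = [0, -7]
P̄ = F·P·Fᵀ + Q = [17 3; 3 33]
y = z − H·x̄ = [-1]
S = H·P̄·Hᵀ + R = [71]
K = P̄·Hᵀ·S⁻¹ = [-34/71; -6/71]
x' = x̄ + K·y = [34/71, -491/71]
P' = (I − K·H)·P̄ = [51/71 9/71; 9/71 2307/71]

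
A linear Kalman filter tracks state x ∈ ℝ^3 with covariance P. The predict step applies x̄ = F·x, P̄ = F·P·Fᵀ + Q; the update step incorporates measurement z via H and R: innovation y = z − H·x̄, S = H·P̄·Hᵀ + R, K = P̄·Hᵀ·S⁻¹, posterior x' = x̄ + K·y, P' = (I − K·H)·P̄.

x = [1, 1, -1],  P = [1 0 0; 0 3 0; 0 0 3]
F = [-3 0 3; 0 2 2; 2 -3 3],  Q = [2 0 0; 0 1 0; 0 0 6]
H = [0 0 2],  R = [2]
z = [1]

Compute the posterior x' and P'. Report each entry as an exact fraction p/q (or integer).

x' = [-195/43, 0, 20/43]
P' = [1340/43 18 7/43; 18 25 0; 7/43 0 64/129]

x̄ = F·x = [-6, 0, -4]
P̄ = F·P·Fᵀ + Q = [38 18 21; 18 25 0; 21 0 64]
y = z − H·x̄ = [9]
S = H·P̄·Hᵀ + R = [258]
K = P̄·Hᵀ·S⁻¹ = [7/43; 0; 64/129]
x' = x̄ + K·y = [-195/43, 0, 20/43]
P' = (I − K·H)·P̄ = [1340/43 18 7/43; 18 25 0; 7/43 0 64/129]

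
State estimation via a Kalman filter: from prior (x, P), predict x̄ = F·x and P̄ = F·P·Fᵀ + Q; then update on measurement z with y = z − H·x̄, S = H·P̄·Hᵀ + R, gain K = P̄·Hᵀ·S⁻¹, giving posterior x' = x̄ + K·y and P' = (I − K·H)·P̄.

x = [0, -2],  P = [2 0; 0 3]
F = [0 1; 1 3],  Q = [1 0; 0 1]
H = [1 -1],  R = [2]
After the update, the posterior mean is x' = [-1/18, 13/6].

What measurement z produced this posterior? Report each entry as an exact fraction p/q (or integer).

z = [-3]

x̄ = F·x = [-2, -6]
P̄ = F·P·Fᵀ + Q = [4 9; 9 30]
S = H·P̄·Hᵀ + R = [18]
K = P̄·Hᵀ·S⁻¹ = [-5/18; -7/6]
x' − x̄ = [35/18, 49/6] = K·y
y = (KᵀK)⁻¹·Kᵀ·(x' − x̄) = [-7]
z = y + H·x̄ = [-7] + [4] = [-3]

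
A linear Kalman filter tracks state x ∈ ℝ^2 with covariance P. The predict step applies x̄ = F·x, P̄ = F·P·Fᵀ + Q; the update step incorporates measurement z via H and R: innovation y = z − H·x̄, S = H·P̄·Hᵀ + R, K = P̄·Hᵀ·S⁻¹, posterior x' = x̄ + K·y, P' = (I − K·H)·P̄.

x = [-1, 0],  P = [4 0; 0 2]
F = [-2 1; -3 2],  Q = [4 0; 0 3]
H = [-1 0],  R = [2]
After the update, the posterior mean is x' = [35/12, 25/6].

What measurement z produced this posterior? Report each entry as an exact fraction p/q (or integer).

x̄ = F·x = [2, 3]
P̄ = F·P·Fᵀ + Q = [22 28; 28 47]
S = H·P̄·Hᵀ + R = [24]
K = P̄·Hᵀ·S⁻¹ = [-11/12; -7/6]
x' − x̄ = [11/12, 7/6] = K·y
y = (KᵀK)⁻¹·Kᵀ·(x' − x̄) = [-1]
z = y + H·x̄ = [-1] + [-2] = [-3]

z = [-3]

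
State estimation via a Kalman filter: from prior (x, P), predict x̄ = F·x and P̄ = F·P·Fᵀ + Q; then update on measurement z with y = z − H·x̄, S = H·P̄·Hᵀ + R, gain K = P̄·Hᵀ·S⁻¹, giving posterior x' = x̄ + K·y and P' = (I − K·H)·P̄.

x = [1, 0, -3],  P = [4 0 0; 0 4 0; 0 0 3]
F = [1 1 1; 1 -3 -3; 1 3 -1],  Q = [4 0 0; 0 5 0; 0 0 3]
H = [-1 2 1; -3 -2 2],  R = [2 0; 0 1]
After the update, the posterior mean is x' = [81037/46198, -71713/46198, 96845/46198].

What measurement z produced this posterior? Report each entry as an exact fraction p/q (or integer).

z = [-3, 2]

x̄ = F·x = [-2, 10, 4]
P̄ = F·P·Fᵀ + Q = [15 -17 13; -17 72 -23; 13 -23 46]
S = H·P̄·Hᵀ + R = [301 -194; -194 432]
K = P̄·Hᵀ·S⁻¹ = [-6321/46198 -2469/92396; 16325/46198 -15067/92396; 6795/46198 27277/92396]
x' − x̄ = [173433/46198, -533693/46198, -87947/46198] = K·y
y = (KᵀK)⁻¹·Kᵀ·(x' − x̄) = [-29, 8]
z = y + H·x̄ = [-29, 8] + [26, -6] = [-3, 2]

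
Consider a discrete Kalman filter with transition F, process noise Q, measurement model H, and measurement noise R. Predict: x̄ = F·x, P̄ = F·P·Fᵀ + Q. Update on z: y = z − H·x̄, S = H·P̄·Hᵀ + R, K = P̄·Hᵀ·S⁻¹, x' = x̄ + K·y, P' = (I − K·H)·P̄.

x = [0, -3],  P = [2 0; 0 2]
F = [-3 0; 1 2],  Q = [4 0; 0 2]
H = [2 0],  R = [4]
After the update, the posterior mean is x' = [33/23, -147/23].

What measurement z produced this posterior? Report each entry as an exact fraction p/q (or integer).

z = [3]

x̄ = F·x = [0, -6]
P̄ = F·P·Fᵀ + Q = [22 -6; -6 12]
S = H·P̄·Hᵀ + R = [92]
K = P̄·Hᵀ·S⁻¹ = [11/23; -3/23]
x' − x̄ = [33/23, -9/23] = K·y
y = (KᵀK)⁻¹·Kᵀ·(x' − x̄) = [3]
z = y + H·x̄ = [3] + [0] = [3]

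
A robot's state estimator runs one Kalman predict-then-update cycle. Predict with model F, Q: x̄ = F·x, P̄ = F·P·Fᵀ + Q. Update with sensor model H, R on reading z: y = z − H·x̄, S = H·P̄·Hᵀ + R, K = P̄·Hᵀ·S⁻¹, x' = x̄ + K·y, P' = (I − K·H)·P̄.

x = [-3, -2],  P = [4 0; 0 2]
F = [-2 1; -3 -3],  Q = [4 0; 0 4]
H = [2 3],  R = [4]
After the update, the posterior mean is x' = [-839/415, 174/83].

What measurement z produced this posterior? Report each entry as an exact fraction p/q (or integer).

z = [2]

x̄ = F·x = [4, 15]
P̄ = F·P·Fᵀ + Q = [22 18; 18 58]
S = H·P̄·Hᵀ + R = [830]
K = P̄·Hᵀ·S⁻¹ = [49/415; 21/83]
x' − x̄ = [-2499/415, -1071/83] = K·y
y = (KᵀK)⁻¹·Kᵀ·(x' − x̄) = [-51]
z = y + H·x̄ = [-51] + [53] = [2]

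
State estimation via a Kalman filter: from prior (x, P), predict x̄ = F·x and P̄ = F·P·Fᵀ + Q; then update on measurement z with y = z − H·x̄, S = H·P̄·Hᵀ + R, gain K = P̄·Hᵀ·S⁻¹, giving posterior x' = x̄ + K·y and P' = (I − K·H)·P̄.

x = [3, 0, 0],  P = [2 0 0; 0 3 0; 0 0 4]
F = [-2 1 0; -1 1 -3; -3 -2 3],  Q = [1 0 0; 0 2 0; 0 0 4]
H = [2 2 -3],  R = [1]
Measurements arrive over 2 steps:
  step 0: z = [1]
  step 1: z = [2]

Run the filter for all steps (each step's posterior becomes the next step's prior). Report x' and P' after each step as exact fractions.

step 0: x' = [-7762/1267, -5465/1267, -9243/1267], P' = [14804/1267 4709/1267 13002/1267; 4709/1267 11217/1267 10548/1267; 13002/1267 10548/1267 15790/1267]
step 1: x' = [-1665542/817729, 3135637/817729, 415519/817729], P' = [9205101/817729 -2450023/817729 4444163/817729; -2450023/817729 14796302/817729 8112931/817729; 4444163/817729 8112931/817729 8344018/817729]

step 0: x̄ = F·x = [-6, -3, -9]
step 0: P̄ = F·P·Fᵀ + Q = [12 7 6; 7 43 -36; 6 -36 70]
step 0: y = z − H·x̄ = [-8]
step 0: S = H·P̄·Hᵀ + R = [1267]
step 0: K = P̄·Hᵀ·S⁻¹ = [20/1267; 208/1267; -270/1267]
step 0: x' = x̄ + K·y = [-7762/1267, -5465/1267, -9243/1267]
step 0: P' = (I − K·H)·P̄ = [14804/1267 4709/1267 13002/1267; 4709/1267 11217/1267 10548/1267; 13002/1267 10548/1267 15790/1267]
step 1: x̄ = F·x = [1437/181, 30026/1267, 6487/1267]
step 1: P̄ = F·P·Fᵀ + Q = [7552/181 10438/181 3533/181; 10438/181 175971/1267 48103/1267; 3533/181 48103/1267 21178/1267]
step 1: y = z − H·x̄ = [-58175/1267]
step 1: S = H·P̄·Hᵀ + R = [817729/1267]
step 1: K = P̄·Hᵀ·S⁻¹ = [177667/817729; 353765/817729; 82134/817729]
step 1: x' = x̄ + K·y = [-1665542/817729, 3135637/817729, 415519/817729]
step 1: P' = (I − K·H)·P̄ = [9205101/817729 -2450023/817729 4444163/817729; -2450023/817729 14796302/817729 8112931/817729; 4444163/817729 8112931/817729 8344018/817729]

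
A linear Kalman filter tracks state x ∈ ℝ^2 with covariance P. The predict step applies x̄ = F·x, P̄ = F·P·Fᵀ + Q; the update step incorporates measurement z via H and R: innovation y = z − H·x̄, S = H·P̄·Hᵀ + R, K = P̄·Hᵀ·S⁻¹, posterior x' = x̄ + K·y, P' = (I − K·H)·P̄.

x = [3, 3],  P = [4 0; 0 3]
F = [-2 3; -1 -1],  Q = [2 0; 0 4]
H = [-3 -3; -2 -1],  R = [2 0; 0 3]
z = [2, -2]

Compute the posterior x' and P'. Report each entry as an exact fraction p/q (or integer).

x' = [10249/3142, -12591/3142]
P' = [3649/1571 -3830/1571; -3830/1571 4339/1571]

x̄ = F·x = [3, -6]
P̄ = F·P·Fᵀ + Q = [45 -1; -1 11]
y = z − H·x̄ = [-7, -2]
S = H·P̄·Hᵀ + R = [488 294; 294 190]
K = P̄·Hᵀ·S⁻¹ = [543/3142 -1156/1571; -1527/3142 1107/1571]
x' = x̄ + K·y = [10249/3142, -12591/3142]
P' = (I − K·H)·P̄ = [3649/1571 -3830/1571; -3830/1571 4339/1571]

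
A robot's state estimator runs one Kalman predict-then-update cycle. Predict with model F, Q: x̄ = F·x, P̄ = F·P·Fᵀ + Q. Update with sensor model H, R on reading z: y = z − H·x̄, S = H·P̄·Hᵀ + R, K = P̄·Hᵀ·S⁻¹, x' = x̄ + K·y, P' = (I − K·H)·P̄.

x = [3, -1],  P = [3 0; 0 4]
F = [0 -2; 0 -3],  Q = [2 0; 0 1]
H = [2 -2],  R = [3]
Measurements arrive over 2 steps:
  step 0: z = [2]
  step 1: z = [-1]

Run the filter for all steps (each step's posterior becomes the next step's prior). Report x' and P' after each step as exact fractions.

step 0: x' = [14/31, -11/31], P' = [414/31 432/31; 432/31 471/31]
step 1: x' = [242/261, 371/261], P' = [47534/2349 50174/2349; 50174/2349 54506/2349]

step 0: x̄ = F·x = [2, 3]
step 0: P̄ = F·P·Fᵀ + Q = [18 24; 24 37]
step 0: y = z − H·x̄ = [4]
step 0: S = H·P̄·Hᵀ + R = [31]
step 0: K = P̄·Hᵀ·S⁻¹ = [-12/31; -26/31]
step 0: x' = x̄ + K·y = [14/31, -11/31]
step 0: P' = (I − K·H)·P̄ = [414/31 432/31; 432/31 471/31]
step 1: x̄ = F·x = [22/31, 33/31]
step 1: P̄ = F·P·Fᵀ + Q = [1946/31 2826/31; 2826/31 4270/31]
step 1: y = z − H·x̄ = [-9/31]
step 1: S = H·P̄·Hᵀ + R = [2349/31]
step 1: K = P̄·Hᵀ·S⁻¹ = [-1760/2349; -2888/2349]
step 1: x' = x̄ + K·y = [242/261, 371/261]
step 1: P' = (I − K·H)·P̄ = [47534/2349 50174/2349; 50174/2349 54506/2349]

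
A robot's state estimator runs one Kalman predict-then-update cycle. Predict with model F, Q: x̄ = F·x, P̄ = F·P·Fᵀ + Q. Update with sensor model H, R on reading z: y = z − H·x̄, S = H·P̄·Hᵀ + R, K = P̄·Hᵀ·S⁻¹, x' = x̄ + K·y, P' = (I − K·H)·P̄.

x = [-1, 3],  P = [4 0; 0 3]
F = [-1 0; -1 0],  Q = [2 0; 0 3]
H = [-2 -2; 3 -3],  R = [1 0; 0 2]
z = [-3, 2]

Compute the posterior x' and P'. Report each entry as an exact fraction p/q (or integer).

x' = [4243/3959, 1713/3959]
P' = [454/3959 34/3959; 34/3959 456/3959]

x̄ = F·x = [1, 1]
P̄ = F·P·Fᵀ + Q = [6 4; 4 7]
y = z − H·x̄ = [1, 2]
S = H·P̄·Hᵀ + R = [85 6; 6 47]
K = P̄·Hᵀ·S⁻¹ = [-976/3959 630/3959; -980/3959 -633/3959]
x' = x̄ + K·y = [4243/3959, 1713/3959]
P' = (I − K·H)·P̄ = [454/3959 34/3959; 34/3959 456/3959]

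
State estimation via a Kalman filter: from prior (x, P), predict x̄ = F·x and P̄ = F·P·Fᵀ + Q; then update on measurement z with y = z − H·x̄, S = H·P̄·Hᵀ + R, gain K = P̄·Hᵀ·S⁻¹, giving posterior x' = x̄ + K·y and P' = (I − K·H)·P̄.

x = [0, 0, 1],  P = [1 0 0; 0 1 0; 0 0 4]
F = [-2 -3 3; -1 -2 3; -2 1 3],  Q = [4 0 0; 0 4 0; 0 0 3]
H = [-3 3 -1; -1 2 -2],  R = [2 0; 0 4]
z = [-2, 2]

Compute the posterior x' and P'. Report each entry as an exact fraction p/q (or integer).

x' = [502/177, 3947/1770, 79/1770]
P' = [12740/531 15628/531 9188/531; 15628/531 195197/5310 118369/5310; 9188/531 118369/5310 78833/5310]

x̄ = F·x = [3, 3, 3]
P̄ = F·P·Fᵀ + Q = [53 44 37; 44 45 36; 37 36 44]
y = z − H·x̄ = [1, 5]
S = H·P̄·Hᵀ + R = [142 92; 92 97]
K = P̄·Hᵀ·S⁻¹ = [-262/531 35/531; -809/5310 -328/2655; 317/5310 -1601/2655]
x' = x̄ + K·y = [502/177, 3947/1770, 79/1770]
P' = (I − K·H)·P̄ = [12740/531 15628/531 9188/531; 15628/531 195197/5310 118369/5310; 9188/531 118369/5310 78833/5310]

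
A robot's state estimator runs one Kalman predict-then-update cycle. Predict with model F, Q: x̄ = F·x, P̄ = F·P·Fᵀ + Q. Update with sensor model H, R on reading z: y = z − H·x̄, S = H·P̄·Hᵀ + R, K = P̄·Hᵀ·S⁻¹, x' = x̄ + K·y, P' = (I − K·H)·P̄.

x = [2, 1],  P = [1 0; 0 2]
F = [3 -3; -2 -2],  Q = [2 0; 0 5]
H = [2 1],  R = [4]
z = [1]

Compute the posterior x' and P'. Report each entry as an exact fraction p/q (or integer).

x̄ = F·x = [3, -6]
P̄ = F·P·Fᵀ + Q = [29 6; 6 17]
y = z − H·x̄ = [1]
S = H·P̄·Hᵀ + R = [161]
K = P̄·Hᵀ·S⁻¹ = [64/161; 29/161]
x' = x̄ + K·y = [547/161, -937/161]
P' = (I − K·H)·P̄ = [573/161 -890/161; -890/161 1896/161]

x' = [547/161, -937/161]
P' = [573/161 -890/161; -890/161 1896/161]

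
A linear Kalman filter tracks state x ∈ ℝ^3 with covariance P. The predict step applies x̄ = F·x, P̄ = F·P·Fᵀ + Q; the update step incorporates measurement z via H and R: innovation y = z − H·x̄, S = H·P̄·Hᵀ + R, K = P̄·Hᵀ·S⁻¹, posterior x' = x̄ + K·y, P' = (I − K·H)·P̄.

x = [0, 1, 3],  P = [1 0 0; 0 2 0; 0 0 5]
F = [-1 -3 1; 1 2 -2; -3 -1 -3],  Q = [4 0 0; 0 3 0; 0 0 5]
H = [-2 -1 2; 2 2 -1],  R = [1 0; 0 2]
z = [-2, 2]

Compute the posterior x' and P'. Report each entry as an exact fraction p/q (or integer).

x̄ = F·x = [0, -4, -10]
P̄ = F·P·Fᵀ + Q = [28 -23 -6; -23 32 23; -6 23 61]
y = z − H·x̄ = [14, 0]
S = H·P̄·Hᵀ + R = [253 -81; -81 51]
K = P̄·Hᵀ·S⁻¹ = [-333/2114 403/6342; 885/2114 3595/6342; 579/1057 360/1057]
x' = x̄ + K·y = [-333/151, 281/151, -352/151]
P' = (I − K·H)·P̄ = [126173/6342 -83911/6342 13953/1057; -83911/6342 61619/6342 -8629/1057; 13953/1057 -8629/1057 9928/1057]

x' = [-333/151, 281/151, -352/151]
P' = [126173/6342 -83911/6342 13953/1057; -83911/6342 61619/6342 -8629/1057; 13953/1057 -8629/1057 9928/1057]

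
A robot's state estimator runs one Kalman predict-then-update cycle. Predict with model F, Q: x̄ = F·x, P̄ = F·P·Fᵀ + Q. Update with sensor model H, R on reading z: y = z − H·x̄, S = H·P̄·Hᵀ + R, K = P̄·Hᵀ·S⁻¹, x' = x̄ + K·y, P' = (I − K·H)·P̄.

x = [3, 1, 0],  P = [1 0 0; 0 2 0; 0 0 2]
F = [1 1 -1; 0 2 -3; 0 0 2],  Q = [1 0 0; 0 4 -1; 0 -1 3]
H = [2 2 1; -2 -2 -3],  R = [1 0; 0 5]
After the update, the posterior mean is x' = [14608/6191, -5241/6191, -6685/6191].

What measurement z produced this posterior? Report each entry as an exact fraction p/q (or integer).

x̄ = F·x = [4, 2, 0]
P̄ = F·P·Fᵀ + Q = [6 10 -4; 10 30 -13; -4 -13 11]
S = H·P̄·Hᵀ + R = [168 -121; -121 124]
K = P̄·Hᵀ·S⁻¹ = [1052/6191 28/6191; 3347/6191 1219/6191; -2731/6191 -2615/6191]
x' − x̄ = [-10156/6191, -17623/6191, -6685/6191] = K·y
y = (KᵀK)⁻¹·Kᵀ·(x' − x̄) = [-10, 13]
z = y + H·x̄ = [-10, 13] + [12, -12] = [2, 1]

z = [2, 1]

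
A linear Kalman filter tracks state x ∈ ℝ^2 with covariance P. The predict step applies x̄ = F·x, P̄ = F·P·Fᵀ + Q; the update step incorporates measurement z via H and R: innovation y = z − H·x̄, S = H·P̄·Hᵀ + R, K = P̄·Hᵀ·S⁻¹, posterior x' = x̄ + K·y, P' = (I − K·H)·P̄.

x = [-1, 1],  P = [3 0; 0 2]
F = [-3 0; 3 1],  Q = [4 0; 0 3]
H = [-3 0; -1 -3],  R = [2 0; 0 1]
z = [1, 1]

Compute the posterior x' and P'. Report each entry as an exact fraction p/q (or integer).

x̄ = F·x = [3, -2]
P̄ = F·P·Fᵀ + Q = [31 -27; -27 32]
y = z − H·x̄ = [10, -2]
S = H·P̄·Hᵀ + R = [281 -150; -150 158]
K = P̄·Hᵀ·S⁻¹ = [-3597/10949 50/10949; 1224/10949 -7239/21898]
x' = x̄ + K·y = [-3223/10949, -2419/10949]
P' = (I − K·H)·P̄ = [2398/10949 -816/10949; -816/10949 2957/21898]

x' = [-3223/10949, -2419/10949]
P' = [2398/10949 -816/10949; -816/10949 2957/21898]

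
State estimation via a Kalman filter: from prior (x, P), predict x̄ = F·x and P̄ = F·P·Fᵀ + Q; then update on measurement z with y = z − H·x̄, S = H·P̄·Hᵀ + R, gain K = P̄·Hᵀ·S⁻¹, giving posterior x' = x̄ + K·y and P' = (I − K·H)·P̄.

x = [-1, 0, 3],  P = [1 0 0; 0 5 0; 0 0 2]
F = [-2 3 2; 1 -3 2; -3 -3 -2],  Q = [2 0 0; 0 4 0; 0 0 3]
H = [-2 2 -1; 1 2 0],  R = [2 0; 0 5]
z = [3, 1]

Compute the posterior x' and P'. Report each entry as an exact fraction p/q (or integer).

x̄ = F·x = [8, 5, -3]
P̄ = F·P·Fᵀ + Q = [59 -39 -47; -39 58 34; -47 34 65]
y = z − H·x̄ = [6, -17]
S = H·P̄·Hᵀ + R = [523 171; 171 140]
K = P̄·Hᵀ·S⁻¹ = [-17611/43979 15542/43979; 9233/43979 12911/43979; 9989/43979 -5604/43979]
x' = x̄ + K·y = [-18048/43979, 55806/43979, 23265/43979]
P' = (I − K·H)·P̄ = [266020/43979 -94155/43979 -685128/43979; -94155/43979 79355/43979 328554/43979; -685128/43979 328554/43979 2007386/43979]

x' = [-18048/43979, 55806/43979, 23265/43979]
P' = [266020/43979 -94155/43979 -685128/43979; -94155/43979 79355/43979 328554/43979; -685128/43979 328554/43979 2007386/43979]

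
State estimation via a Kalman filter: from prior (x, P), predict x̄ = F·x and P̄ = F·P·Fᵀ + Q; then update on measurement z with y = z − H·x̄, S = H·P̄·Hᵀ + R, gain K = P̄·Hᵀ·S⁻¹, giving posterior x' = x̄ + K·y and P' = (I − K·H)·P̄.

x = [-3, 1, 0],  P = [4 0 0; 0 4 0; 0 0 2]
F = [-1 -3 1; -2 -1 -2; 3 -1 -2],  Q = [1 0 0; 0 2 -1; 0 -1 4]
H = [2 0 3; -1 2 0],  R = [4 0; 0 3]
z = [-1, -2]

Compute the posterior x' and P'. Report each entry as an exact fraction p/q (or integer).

x' = [47837/13262, 24763/26524, -18473/6631]
P' = [448415/13262 224191/13262 -148375/6631; 224191/13262 243397/26524 -74204/6631; -148375/6631 -74204/6631 101110/6631]

x̄ = F·x = [0, 5, -10]
P̄ = F·P·Fᵀ + Q = [43 16 -4; 16 30 -13; -4 -13 52]
y = z − H·x̄ = [29, -12]
S = H·P̄·Hᵀ + R = [596 -88; -88 102]
K = P̄·Hᵀ·S⁻¹ = [1645/13262 -11/13262; 1579/26524 3201/6631; 1645/6631 -11/6631]
x' = x̄ + K·y = [47837/13262, 24763/26524, -18473/6631]
P' = (I − K·H)·P̄ = [448415/13262 224191/13262 -148375/6631; 224191/13262 243397/26524 -74204/6631; -148375/6631 -74204/6631 101110/6631]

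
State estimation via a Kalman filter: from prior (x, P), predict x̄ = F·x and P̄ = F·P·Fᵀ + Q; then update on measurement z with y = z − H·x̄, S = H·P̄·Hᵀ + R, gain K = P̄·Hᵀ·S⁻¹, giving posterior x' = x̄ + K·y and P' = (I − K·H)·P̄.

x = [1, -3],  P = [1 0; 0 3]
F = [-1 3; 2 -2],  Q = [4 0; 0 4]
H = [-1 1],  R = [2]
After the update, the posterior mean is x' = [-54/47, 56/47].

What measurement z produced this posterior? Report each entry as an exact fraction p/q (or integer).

x̄ = F·x = [-10, 8]
P̄ = F·P·Fᵀ + Q = [32 -20; -20 20]
S = H·P̄·Hᵀ + R = [94]
K = P̄·Hᵀ·S⁻¹ = [-26/47; 20/47]
x' − x̄ = [416/47, -320/47] = K·y
y = (KᵀK)⁻¹·Kᵀ·(x' − x̄) = [-16]
z = y + H·x̄ = [-16] + [18] = [2]

z = [2]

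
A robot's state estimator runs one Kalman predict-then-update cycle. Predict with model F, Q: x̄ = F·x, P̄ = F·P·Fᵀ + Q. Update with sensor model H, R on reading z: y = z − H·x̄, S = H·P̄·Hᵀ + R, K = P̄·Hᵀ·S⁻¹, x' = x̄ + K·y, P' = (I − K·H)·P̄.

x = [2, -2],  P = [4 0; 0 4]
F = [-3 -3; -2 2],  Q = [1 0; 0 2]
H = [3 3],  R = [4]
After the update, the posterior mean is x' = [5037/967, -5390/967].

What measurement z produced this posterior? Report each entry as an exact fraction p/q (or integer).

x̄ = F·x = [0, -8]
P̄ = F·P·Fᵀ + Q = [73 0; 0 34]
S = H·P̄·Hᵀ + R = [967]
K = P̄·Hᵀ·S⁻¹ = [219/967; 102/967]
x' − x̄ = [5037/967, 2346/967] = K·y
y = (KᵀK)⁻¹·Kᵀ·(x' − x̄) = [23]
z = y + H·x̄ = [23] + [-24] = [-1]

z = [-1]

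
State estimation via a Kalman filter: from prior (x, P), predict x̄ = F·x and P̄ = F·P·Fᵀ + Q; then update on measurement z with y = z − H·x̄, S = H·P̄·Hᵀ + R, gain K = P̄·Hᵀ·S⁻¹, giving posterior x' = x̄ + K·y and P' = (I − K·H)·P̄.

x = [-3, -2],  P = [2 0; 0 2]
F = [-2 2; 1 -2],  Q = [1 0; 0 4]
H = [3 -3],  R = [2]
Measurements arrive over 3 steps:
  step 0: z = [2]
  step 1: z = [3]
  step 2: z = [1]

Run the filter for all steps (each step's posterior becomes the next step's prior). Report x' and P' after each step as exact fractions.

step 0: x̄ = F·x = [2, 1]
step 0: P̄ = F·P·Fᵀ + Q = [17 -12; -12 14]
step 0: y = z − H·x̄ = [-1]
step 0: S = H·P̄·Hᵀ + R = [497]
step 0: K = P̄·Hᵀ·S⁻¹ = [87/497; -78/497]
step 0: x' = x̄ + K·y = [907/497, 575/497]
step 0: P' = (I − K·H)·P̄ = [880/497 822/497; 822/497 874/497]
step 1: x̄ = F·x = [-664/497, -243/497]
step 1: P̄ = F·P·Fᵀ + Q = [937/497 -324/497; -324/497 3076/497]
step 1: y = z − H·x̄ = [2754/497]
step 1: S = H·P̄·Hᵀ + R = [42943/497]
step 1: K = P̄·Hᵀ·S⁻¹ = [3783/42943; -10200/42943]
step 1: x' = x̄ + K·y = [-36410/42943, -77517/42943]
step 1: P' = (I − K·H)·P̄ = [52166/42943 49644/42943; 49644/42943 56444/42943]
step 2: x̄ = F·x = [-82214/42943, 118624/42943]
step 2: P̄ = F·P·Fᵀ + Q = [80231/42943 -32244/42943; -32244/42943 251138/42943]
step 2: y = z − H·x̄ = [645457/42943]
step 2: S = H·P̄·Hᵀ + R = [3648599/42943]
step 2: K = P̄·Hᵀ·S⁻¹ = [337425/3648599; -850146/3648599]
step 2: x' = x̄ + K·y = [-1913527/3648599, -2699422/3648599]
step 2: P' = (I − K·H)·P̄ = [4165408/3648599 3940458/3648599; 3940458/3648599 4507222/3648599]

step 0: x' = [907/497, 575/497], P' = [880/497 822/497; 822/497 874/497]
step 1: x' = [-36410/42943, -77517/42943], P' = [52166/42943 49644/42943; 49644/42943 56444/42943]
step 2: x' = [-1913527/3648599, -2699422/3648599], P' = [4165408/3648599 3940458/3648599; 3940458/3648599 4507222/3648599]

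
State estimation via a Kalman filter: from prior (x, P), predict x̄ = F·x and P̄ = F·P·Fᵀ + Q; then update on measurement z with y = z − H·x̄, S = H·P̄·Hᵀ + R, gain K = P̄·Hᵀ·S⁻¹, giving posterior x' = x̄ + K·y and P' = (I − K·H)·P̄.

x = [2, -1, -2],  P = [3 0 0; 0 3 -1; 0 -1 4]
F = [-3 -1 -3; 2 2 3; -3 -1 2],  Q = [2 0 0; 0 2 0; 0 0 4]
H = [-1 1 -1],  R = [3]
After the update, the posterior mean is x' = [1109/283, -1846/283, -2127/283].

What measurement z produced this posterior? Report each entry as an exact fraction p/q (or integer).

z = [-3]

x̄ = F·x = [1, -4, -9]
P̄ = F·P·Fᵀ + Q = [62 -51 5; -51 50 -1; 5 -1 54]
S = H·P̄·Hᵀ + R = [283]
K = P̄·Hᵀ·S⁻¹ = [-118/283; 102/283; -60/283]
x' − x̄ = [826/283, -714/283, 420/283] = K·y
y = (KᵀK)⁻¹·Kᵀ·(x' − x̄) = [-7]
z = y + H·x̄ = [-7] + [4] = [-3]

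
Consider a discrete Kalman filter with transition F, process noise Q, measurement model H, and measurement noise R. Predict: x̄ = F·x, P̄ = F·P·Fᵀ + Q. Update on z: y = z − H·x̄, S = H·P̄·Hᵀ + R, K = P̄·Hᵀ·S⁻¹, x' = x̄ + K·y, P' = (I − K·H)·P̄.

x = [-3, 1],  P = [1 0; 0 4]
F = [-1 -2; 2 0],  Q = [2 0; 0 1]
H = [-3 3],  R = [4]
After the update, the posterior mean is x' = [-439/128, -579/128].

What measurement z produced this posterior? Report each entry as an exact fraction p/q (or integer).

z = [-3]

x̄ = F·x = [1, -6]
P̄ = F·P·Fᵀ + Q = [19 -2; -2 5]
S = H·P̄·Hᵀ + R = [256]
K = P̄·Hᵀ·S⁻¹ = [-63/256; 21/256]
x' − x̄ = [-567/128, 189/128] = K·y
y = (KᵀK)⁻¹·Kᵀ·(x' − x̄) = [18]
z = y + H·x̄ = [18] + [-21] = [-3]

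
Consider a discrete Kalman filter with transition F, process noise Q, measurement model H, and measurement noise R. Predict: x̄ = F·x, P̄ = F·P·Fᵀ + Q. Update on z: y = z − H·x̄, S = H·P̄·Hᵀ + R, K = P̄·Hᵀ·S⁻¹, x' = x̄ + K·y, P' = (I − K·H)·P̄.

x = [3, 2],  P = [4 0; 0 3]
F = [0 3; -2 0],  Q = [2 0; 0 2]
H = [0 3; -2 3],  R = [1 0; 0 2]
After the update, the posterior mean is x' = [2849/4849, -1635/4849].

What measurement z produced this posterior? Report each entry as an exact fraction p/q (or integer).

z = [-1, -2]

x̄ = F·x = [6, -6]
P̄ = F·P·Fᵀ + Q = [29 0; 0 18]
S = H·P̄·Hᵀ + R = [163 162; 162 280]
K = P̄·Hᵀ·S⁻¹ = [2349/4849 -4727/9698; 1593/4849 27/9698]
x' − x̄ = [-26245/4849, 27459/4849] = K·y
y = (KᵀK)⁻¹·Kᵀ·(x' − x̄) = [17, 28]
z = y + H·x̄ = [17, 28] + [-18, -30] = [-1, -2]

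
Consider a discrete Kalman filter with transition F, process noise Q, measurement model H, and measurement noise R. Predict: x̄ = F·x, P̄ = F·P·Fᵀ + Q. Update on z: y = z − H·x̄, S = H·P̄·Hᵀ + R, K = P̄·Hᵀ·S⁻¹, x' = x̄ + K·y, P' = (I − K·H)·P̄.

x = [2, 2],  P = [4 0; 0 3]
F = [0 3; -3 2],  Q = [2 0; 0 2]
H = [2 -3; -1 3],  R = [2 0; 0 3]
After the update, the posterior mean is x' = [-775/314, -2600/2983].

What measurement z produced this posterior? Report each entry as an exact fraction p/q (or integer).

x̄ = F·x = [6, -2]
P̄ = F·P·Fᵀ + Q = [29 18; 18 50]
S = H·P̄·Hᵀ + R = [352 -346; -346 374]
K = P̄·Hᵀ·S⁻¹ = [267/314 134/157; 759/2983 1755/2983]
x' − x̄ = [-2659/314, 3366/2983] = K·y
y = (KᵀK)⁻¹·Kᵀ·(x' − x̄) = [-21, 11]
z = y + H·x̄ = [-21, 11] + [18, -12] = [-3, -1]

z = [-3, -1]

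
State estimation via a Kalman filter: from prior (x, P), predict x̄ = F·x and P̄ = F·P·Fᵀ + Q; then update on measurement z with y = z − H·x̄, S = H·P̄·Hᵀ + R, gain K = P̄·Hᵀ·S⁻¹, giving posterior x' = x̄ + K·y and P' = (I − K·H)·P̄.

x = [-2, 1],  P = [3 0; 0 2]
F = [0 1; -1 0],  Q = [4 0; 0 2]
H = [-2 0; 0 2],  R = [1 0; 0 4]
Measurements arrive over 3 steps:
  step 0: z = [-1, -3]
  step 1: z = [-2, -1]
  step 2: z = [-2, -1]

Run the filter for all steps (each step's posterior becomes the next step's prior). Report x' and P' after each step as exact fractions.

step 0: x̄ = F·x = [1, 2]
step 0: P̄ = F·P·Fᵀ + Q = [6 0; 0 5]
step 0: y = z − H·x̄ = [1, -7]
step 0: S = H·P̄·Hᵀ + R = [25 0; 0 24]
step 0: K = P̄·Hᵀ·S⁻¹ = [-12/25 0; 0 5/12]
step 0: x' = x̄ + K·y = [13/25, -11/12]
step 0: P' = (I − K·H)·P̄ = [6/25 0; 0 5/6]
step 1: x̄ = F·x = [-11/12, -13/25]
step 1: P̄ = F·P·Fᵀ + Q = [29/6 0; 0 56/25]
step 1: y = z − H·x̄ = [-23/6, 1/25]
step 1: S = H·P̄·Hᵀ + R = [61/3 0; 0 324/25]
step 1: K = P̄·Hᵀ·S⁻¹ = [-29/61 0; 0 28/81]
step 1: x' = x̄ + K·y = [221/244, -41/81]
step 1: P' = (I − K·H)·P̄ = [29/122 0; 0 56/81]
step 2: x̄ = F·x = [-41/81, -221/244]
step 2: P̄ = F·P·Fᵀ + Q = [380/81 0; 0 273/122]
step 2: y = z − H·x̄ = [-244/81, 99/122]
step 2: S = H·P̄·Hᵀ + R = [1601/81 0; 0 790/61]
step 2: K = P̄·Hᵀ·S⁻¹ = [-760/1601 0; 0 273/790]
step 2: x' = x̄ + K·y = [1479/1601, -247/395]
step 2: P' = (I − K·H)·P̄ = [380/1601 0; 0 273/395]

step 0: x' = [13/25, -11/12], P' = [6/25 0; 0 5/6]
step 1: x' = [221/244, -41/81], P' = [29/122 0; 0 56/81]
step 2: x' = [1479/1601, -247/395], P' = [380/1601 0; 0 273/395]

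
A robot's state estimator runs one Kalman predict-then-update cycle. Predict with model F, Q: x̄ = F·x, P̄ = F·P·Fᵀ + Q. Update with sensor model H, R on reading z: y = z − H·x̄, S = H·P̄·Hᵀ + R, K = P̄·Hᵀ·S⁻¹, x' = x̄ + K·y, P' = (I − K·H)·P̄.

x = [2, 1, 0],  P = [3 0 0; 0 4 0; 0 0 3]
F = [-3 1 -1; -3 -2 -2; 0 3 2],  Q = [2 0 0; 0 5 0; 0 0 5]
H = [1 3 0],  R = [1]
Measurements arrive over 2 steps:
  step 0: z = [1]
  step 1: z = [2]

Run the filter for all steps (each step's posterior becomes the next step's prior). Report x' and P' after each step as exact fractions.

step 0: x̄ = F·x = [-5, -8, 3]
step 0: P̄ = F·P·Fᵀ + Q = [36 25 6; 25 60 -36; 6 -36 53]
step 0: y = z − H·x̄ = [30]
step 0: S = H·P̄·Hᵀ + R = [727]
step 0: K = P̄·Hᵀ·S⁻¹ = [111/727; 205/727; -102/727]
step 0: x' = x̄ + K·y = [-305/727, 334/727, -879/727]
step 0: P' = (I − K·H)·P̄ = [13851/727 -4580/727 15684/727; -4580/727 1595/727 -5262/727; 15684/727 -5262/727 28127/727]
step 1: x̄ = F·x = [2128/727, 2005/727, -756/727]
step 1: P̄ = F·P·Fᵀ + Q = [287943/727 305139/727 -99091/727; 305139/727 338334/727 -122342/727; -99091/727 -122342/727 67354/727]
step 1: y = z − H·x̄ = [-6689/727]
step 1: S = H·P̄·Hᵀ + R = [5164510/727]
step 1: K = P̄·Hᵀ·S⁻¹ = [120336/516451; 1320141/5164510; -466117/5164510]
step 1: x' = x̄ + K·y = [404512/516451, 2096863/5164510, -1081861/5164510]
step 1: P' = (I − K·H)·P̄ = [5365779/516451 -1748481/516451 6760673/516451; -1748481/516451 6268317/5164510 -22690949/5164510; 6760673/516451 -22690949/5164510 179622213/5164510]

step 0: x' = [-305/727, 334/727, -879/727], P' = [13851/727 -4580/727 15684/727; -4580/727 1595/727 -5262/727; 15684/727 -5262/727 28127/727]
step 1: x' = [404512/516451, 2096863/5164510, -1081861/5164510], P' = [5365779/516451 -1748481/516451 6760673/516451; -1748481/516451 6268317/5164510 -22690949/5164510; 6760673/516451 -22690949/5164510 179622213/5164510]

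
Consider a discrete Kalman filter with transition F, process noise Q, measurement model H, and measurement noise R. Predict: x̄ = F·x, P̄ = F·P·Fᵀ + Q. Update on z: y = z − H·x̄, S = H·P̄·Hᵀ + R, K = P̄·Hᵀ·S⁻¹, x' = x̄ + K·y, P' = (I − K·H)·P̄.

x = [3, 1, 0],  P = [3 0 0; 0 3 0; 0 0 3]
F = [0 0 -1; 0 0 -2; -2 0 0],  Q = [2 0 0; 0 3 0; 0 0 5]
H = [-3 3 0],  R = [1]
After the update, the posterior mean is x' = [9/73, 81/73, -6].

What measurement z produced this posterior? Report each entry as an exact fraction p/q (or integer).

x̄ = F·x = [0, 0, -6]
P̄ = F·P·Fᵀ + Q = [5 6 0; 6 15 0; 0 0 17]
S = H·P̄·Hᵀ + R = [73]
K = P̄·Hᵀ·S⁻¹ = [3/73; 27/73; 0]
x' − x̄ = [9/73, 81/73, 0] = K·y
y = (KᵀK)⁻¹·Kᵀ·(x' − x̄) = [3]
z = y + H·x̄ = [3] + [0] = [3]

z = [3]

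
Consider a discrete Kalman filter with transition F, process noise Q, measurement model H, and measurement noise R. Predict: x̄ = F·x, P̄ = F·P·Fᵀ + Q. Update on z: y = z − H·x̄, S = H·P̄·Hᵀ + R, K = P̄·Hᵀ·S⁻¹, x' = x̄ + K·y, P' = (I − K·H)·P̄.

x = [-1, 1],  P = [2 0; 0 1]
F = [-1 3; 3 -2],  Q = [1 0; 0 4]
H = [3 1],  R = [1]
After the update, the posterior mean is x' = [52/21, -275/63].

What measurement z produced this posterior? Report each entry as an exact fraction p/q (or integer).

z = [3]

x̄ = F·x = [4, -5]
P̄ = F·P·Fᵀ + Q = [12 -12; -12 26]
S = H·P̄·Hᵀ + R = [63]
K = P̄·Hᵀ·S⁻¹ = [8/21; -10/63]
x' − x̄ = [-32/21, 40/63] = K·y
y = (KᵀK)⁻¹·Kᵀ·(x' − x̄) = [-4]
z = y + H·x̄ = [-4] + [7] = [3]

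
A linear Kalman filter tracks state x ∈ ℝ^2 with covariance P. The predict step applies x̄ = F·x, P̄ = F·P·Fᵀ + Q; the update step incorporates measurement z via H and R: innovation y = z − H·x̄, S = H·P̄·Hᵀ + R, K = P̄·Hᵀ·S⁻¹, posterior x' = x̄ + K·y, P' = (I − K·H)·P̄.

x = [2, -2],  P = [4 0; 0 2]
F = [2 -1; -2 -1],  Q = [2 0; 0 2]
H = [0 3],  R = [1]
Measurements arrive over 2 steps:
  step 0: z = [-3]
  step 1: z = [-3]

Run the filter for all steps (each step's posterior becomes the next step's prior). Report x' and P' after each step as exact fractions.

step 0: x̄ = F·x = [6, -2]
step 0: P̄ = F·P·Fᵀ + Q = [20 -14; -14 20]
step 0: y = z − H·x̄ = [3]
step 0: S = H·P̄·Hᵀ + R = [181]
step 0: K = P̄·Hᵀ·S⁻¹ = [-42/181; 60/181]
step 0: x' = x̄ + K·y = [960/181, -182/181]
step 0: P' = (I − K·H)·P̄ = [1856/181 -14/181; -14/181 20/181]
step 1: x̄ = F·x = [2102/181, -1738/181]
step 1: P̄ = F·P·Fᵀ + Q = [7862/181 -7404/181; -7404/181 7750/181]
step 1: y = z − H·x̄ = [4671/181]
step 1: S = H·P̄·Hᵀ + R = [69931/181]
step 1: K = P̄·Hᵀ·S⁻¹ = [-22212/69931; 23250/69931]
step 1: x' = x̄ + K·y = [238910/69931, -71488/69931]
step 1: P' = (I − K·H)·P̄ = [311738/69931 -7404/69931; -7404/69931 7750/69931]

step 0: x' = [960/181, -182/181], P' = [1856/181 -14/181; -14/181 20/181]
step 1: x' = [238910/69931, -71488/69931], P' = [311738/69931 -7404/69931; -7404/69931 7750/69931]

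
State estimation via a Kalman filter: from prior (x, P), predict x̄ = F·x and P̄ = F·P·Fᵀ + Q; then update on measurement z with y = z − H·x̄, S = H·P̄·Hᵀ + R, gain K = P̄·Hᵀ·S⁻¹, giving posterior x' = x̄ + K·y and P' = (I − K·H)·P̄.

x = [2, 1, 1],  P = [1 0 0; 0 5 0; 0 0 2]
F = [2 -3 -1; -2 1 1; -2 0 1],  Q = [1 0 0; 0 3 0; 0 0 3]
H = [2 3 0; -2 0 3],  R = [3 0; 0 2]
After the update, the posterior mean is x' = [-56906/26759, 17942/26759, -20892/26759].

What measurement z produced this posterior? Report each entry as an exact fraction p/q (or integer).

z = [-2, 2]

x̄ = F·x = [0, -2, -3]
P̄ = F·P·Fᵀ + Q = [52 -21 -6; -21 14 6; -6 6 9]
S = H·P̄·Hᵀ + R = [85 -64; -64 363]
K = P̄·Hᵀ·S⁻¹ = [7075/26759 -7746/26759; 3840/26759 5100/26759; 4674/26759 3699/26759]
x' − x̄ = [-56906/26759, 71460/26759, 59385/26759] = K·y
y = (KᵀK)⁻¹·Kᵀ·(x' − x̄) = [4, 11]
z = y + H·x̄ = [4, 11] + [-6, -9] = [-2, 2]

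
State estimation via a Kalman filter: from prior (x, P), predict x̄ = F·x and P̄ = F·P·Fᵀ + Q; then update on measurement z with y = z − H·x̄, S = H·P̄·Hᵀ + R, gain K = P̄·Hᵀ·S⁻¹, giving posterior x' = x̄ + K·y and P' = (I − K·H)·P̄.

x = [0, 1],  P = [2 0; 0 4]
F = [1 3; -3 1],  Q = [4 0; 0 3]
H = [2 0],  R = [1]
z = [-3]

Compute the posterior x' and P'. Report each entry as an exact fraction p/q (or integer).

x̄ = F·x = [3, 1]
P̄ = F·P·Fᵀ + Q = [42 6; 6 25]
y = z − H·x̄ = [-9]
S = H·P̄·Hᵀ + R = [169]
K = P̄·Hᵀ·S⁻¹ = [84/169; 12/169]
x' = x̄ + K·y = [-249/169, 61/169]
P' = (I − K·H)·P̄ = [42/169 6/169; 6/169 4081/169]

x' = [-249/169, 61/169]
P' = [42/169 6/169; 6/169 4081/169]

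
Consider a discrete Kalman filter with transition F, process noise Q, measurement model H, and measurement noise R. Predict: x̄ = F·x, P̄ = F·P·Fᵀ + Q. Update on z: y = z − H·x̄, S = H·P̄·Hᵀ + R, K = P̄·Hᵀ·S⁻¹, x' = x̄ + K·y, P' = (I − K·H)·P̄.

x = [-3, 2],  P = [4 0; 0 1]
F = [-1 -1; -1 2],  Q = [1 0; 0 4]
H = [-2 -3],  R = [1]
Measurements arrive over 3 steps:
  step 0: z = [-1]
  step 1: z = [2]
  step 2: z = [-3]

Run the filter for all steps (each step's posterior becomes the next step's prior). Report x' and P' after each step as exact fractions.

step 0: x̄ = F·x = [1, 7]
step 0: P̄ = F·P·Fᵀ + Q = [6 2; 2 12]
step 0: y = z − H·x̄ = [22]
step 0: S = H·P̄·Hᵀ + R = [157]
step 0: K = P̄·Hᵀ·S⁻¹ = [-18/157; -40/157]
step 0: x' = x̄ + K·y = [-239/157, 219/157]
step 0: P' = (I − K·H)·P̄ = [618/157 -406/157; -406/157 284/157]
step 1: x̄ = F·x = [20/157, 677/157]
step 1: P̄ = F·P·Fᵀ + Q = [247/157 456/157; 456/157 4006/157]
step 1: y = z − H·x̄ = [2385/157]
step 1: S = H·P̄·Hᵀ + R = [42671/157]
step 1: K = P̄·Hᵀ·S⁻¹ = [-1862/42671; -12930/42671]
step 1: x' = x̄ + K·y = [-22850/42671, -12419/42671]
step 1: P' = (I − K·H)·P̄ = [45049/42671 -29412/42671; -29412/42671 23918/42671]
step 2: x̄ = F·x = [35269/42671, -28/601]
step 2: P̄ = F·P·Fᵀ + Q = [52814/42671 375/601; 375/601 6043/601]
step 2: y = z − H·x̄ = [-63439/42671]
step 2: S = H·P̄·Hᵀ + R = [4434904/42671]
step 2: K = P̄·Hᵀ·S⁻¹ = [-185503/4434904; -1340409/4434904]
step 2: x' = x̄ + K·y = [3941383/4434904, 1786169/4434904]
step 2: P' = (I − K·H)·P̄ = [4682657/4434904 -3059937/4434904; -3059937/4434904 2486761/4434904]

step 0: x' = [-239/157, 219/157], P' = [618/157 -406/157; -406/157 284/157]
step 1: x' = [-22850/42671, -12419/42671], P' = [45049/42671 -29412/42671; -29412/42671 23918/42671]
step 2: x' = [3941383/4434904, 1786169/4434904], P' = [4682657/4434904 -3059937/4434904; -3059937/4434904 2486761/4434904]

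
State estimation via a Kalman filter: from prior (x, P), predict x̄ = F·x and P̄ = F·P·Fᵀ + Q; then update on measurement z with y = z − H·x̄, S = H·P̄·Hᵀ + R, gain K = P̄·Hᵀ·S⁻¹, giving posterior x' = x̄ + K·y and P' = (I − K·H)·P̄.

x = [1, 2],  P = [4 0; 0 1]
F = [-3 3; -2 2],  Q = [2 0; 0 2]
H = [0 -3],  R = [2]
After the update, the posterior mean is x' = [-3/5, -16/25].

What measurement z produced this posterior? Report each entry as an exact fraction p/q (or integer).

z = [2]

x̄ = F·x = [3, 2]
P̄ = F·P·Fᵀ + Q = [47 30; 30 22]
S = H·P̄·Hᵀ + R = [200]
K = P̄·Hᵀ·S⁻¹ = [-9/20; -33/100]
x' − x̄ = [-18/5, -66/25] = K·y
y = (KᵀK)⁻¹·Kᵀ·(x' − x̄) = [8]
z = y + H·x̄ = [8] + [-6] = [2]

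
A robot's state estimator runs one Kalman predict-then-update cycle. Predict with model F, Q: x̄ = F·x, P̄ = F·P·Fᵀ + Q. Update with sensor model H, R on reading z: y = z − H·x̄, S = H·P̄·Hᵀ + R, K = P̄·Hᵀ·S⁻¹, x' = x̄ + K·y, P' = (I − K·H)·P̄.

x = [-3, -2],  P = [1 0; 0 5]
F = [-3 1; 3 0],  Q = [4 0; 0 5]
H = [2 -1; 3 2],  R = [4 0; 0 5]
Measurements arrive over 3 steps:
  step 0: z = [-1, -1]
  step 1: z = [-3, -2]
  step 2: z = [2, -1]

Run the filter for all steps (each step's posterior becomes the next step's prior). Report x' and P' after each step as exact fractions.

step 0: x̄ = F·x = [7, -9]
step 0: P̄ = F·P·Fᵀ + Q = [18 -9; -9 14]
step 0: y = z − H·x̄ = [-24, -4]
step 0: S = H·P̄·Hᵀ + R = [126 71; 71 115]
step 0: K = P̄·Hᵀ·S⁻¹ = [2619/9449 1341/9449; -341/859 218/859]
step 0: x' = x̄ + K·y = [-2077/9449, -419/859]
step 0: P' = (I − K·H)·P̄ = [3951/9449 -234/859; -234/859 896/859]
step 1: x̄ = F·x = [1622/9449, -6231/9449]
step 1: P̄ = F·P·Fᵀ + Q = [98655/9449 -43281/9449; -43281/9449 82804/9449]
step 1: y = z − H·x̄ = [-37822/9449, -11302/9449]
step 1: S = H·P̄·Hᵀ + R = [688344/9449 383041/9449; 383041/9449 746984/9449]
step 1: K = P̄·Hᵀ·S⁻¹ = [10531029/38888935 5501649/38888935; -14838941/38888935 9471134/38888935]
step 1: x' = x̄ + K·y = [-42058034/38888935, 22423401/38888935]
step 1: P' = (I − K·H)·P̄ = [15965211/38888935 -10193694/38888935; -10193694/38888935 38968376/38888935]
step 2: x̄ = F·x = [148597503/38888935, -126174102/38888935]
step 2: P̄ = F·P·Fᵀ + Q = [399373179/38888935 -174267981/38888935; -174267981/38888935 338131574/38888935]
step 2: y = z − H·x̄ = [-345591238/38888935, -46466648/7777787]
step 2: S = H·P̄·Hᵀ + R = [2788251954/38888935 309141589/7777787; 309141589/7777787 610022762/7777787]
step 2: K = P̄·Hᵀ·S⁻¹ = [42546713889/157249683989 22239155397/157249683989; -59955800971/157249683989 38295479014/157249683989]
step 2: x' = x̄ + K·y = [89903306283/157249683989, -206175635844/157249683989]
step 2: P' = (I − K·H)·P̄ = [64509926871/157249683989 -41167001814/157249683989; -41167001814/157249683989 157489200256/157249683989]

step 0: x' = [-2077/9449, -419/859], P' = [3951/9449 -234/859; -234/859 896/859]
step 1: x' = [-42058034/38888935, 22423401/38888935], P' = [15965211/38888935 -10193694/38888935; -10193694/38888935 38968376/38888935]
step 2: x' = [89903306283/157249683989, -206175635844/157249683989], P' = [64509926871/157249683989 -41167001814/157249683989; -41167001814/157249683989 157489200256/157249683989]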